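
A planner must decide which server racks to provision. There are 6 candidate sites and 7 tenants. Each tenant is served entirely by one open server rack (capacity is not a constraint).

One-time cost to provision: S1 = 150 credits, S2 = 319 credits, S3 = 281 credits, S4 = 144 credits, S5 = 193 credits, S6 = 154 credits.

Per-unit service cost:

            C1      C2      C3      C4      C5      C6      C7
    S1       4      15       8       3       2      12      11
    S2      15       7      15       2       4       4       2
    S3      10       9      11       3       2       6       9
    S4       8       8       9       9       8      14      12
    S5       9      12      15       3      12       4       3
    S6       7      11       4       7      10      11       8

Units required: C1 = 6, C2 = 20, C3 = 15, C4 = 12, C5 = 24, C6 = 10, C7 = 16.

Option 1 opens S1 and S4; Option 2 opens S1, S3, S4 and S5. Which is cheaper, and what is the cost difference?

Option 1: {S1, S4}: C1→S1 4·6=24, C2→S4 8·20=160, C3→S1 8·15=120, C4→S1 3·12=36, C5→S1 2·24=48, C6→S1 12·10=120, C7→S1 11·16=176. Service 684; fixed 294; total 978.
Option 2: {S1, S3, S4, S5}: C1→S1 4·6=24, C2→S4 8·20=160, C3→S1 8·15=120, C4→S1 3·12=36, C5→S1 2·24=48, C6→S5 4·10=40, C7→S5 3·16=48. Service 476; fixed 768; total 1244.
Difference: |978 − 1244| = 266.

Option 1 is cheaper by 266.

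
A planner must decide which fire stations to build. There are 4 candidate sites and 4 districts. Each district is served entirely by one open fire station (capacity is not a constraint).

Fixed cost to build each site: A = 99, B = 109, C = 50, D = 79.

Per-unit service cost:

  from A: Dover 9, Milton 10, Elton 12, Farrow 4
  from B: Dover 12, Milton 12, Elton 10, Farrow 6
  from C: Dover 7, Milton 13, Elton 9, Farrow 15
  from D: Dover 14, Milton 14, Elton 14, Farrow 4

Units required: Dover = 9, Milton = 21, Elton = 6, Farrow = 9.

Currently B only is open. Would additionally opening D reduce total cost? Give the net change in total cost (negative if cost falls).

No — net change +61 (cost rises by 61).

Current service cost with {B}: 474.
Adding D: each district re-picks its cheapest; new service cost 456, saving 18.
Extra fixed cost: 79. Net change = 79 − 18 = 61.
(Totals: 583 → 644.)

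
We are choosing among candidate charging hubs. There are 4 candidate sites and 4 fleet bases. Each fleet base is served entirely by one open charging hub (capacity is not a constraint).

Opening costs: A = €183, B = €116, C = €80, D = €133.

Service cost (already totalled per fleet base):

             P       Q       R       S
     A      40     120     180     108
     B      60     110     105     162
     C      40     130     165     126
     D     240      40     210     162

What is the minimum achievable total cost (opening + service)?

Minimum total cost: 541

For any fixed open set, each fleet base goes to its cheapest open site; total = fixed + service.
{C}: P→C 40, Q→C 130, R→C 165, S→C 126. Service 461; fixed 80; total 541.
{B}: service 437 + fixed 116 = 553
{B, C}: service 381 + fixed 196 = 577
{A, B, C, D}: service 293 + fixed 512 = 805
No other subset beats 541.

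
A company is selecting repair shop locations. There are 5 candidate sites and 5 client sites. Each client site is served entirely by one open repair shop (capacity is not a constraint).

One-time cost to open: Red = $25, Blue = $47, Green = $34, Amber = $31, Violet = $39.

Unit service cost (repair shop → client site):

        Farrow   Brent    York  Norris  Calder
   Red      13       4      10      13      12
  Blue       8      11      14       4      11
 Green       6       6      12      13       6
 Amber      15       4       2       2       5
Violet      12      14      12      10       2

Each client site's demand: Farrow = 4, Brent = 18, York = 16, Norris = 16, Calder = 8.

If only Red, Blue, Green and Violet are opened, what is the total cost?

Total cost: 481

Each client site is assigned to its cheapest site among the open ones.
{Red, Blue, Green, Violet}: Farrow→Green 6·4=24, Brent→Red 4·18=72, York→Red 10·16=160, Norris→Blue 4·16=64, Calder→Violet 2·8=16. Service 336; fixed 145; total 481.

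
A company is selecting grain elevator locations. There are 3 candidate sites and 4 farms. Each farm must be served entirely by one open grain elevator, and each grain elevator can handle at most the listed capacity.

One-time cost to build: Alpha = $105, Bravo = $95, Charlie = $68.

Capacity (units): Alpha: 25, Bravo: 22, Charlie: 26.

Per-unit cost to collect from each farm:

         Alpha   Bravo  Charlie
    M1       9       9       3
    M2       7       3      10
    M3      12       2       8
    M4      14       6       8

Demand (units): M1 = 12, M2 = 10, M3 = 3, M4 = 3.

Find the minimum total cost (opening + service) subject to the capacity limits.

Minimum total cost: 253

Open {Bravo, Charlie}: M1→Charlie 3·12=36, M2→Bravo 3·10=30, M3→Bravo 2·3=6, M4→Bravo 6·3=18.
Loads: Bravo carries 16/22, Charlie carries 12/26. Service 90; fixed 163; total 253.
Next best feasible plan costs 259.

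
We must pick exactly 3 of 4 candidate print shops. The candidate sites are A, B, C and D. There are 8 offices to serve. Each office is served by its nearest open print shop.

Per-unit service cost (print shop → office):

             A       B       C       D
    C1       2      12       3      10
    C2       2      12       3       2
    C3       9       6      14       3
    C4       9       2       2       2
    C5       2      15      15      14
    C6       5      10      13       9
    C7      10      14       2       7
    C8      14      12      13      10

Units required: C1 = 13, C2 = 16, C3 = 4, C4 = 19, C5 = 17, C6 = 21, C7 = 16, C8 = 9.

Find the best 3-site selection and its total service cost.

With exactly 3 open, each office uses its cheapest among the chosen.
{A, C, D}: C1→A 2·13=26, C2→A 2·16=32, C3→D 3·4=12, C4→C 2·19=38, C5→A 2·17=34, C6→A 5·21=105, C7→C 2·16=32, C8→D 10·9=90. Service cost 369.
{A, B, C}: service cost 399
{A, B, D}: service cost 449
Among all 4 size-3 choices, {A, C, D} is lowest.

Choose A, C and D; total service cost 369.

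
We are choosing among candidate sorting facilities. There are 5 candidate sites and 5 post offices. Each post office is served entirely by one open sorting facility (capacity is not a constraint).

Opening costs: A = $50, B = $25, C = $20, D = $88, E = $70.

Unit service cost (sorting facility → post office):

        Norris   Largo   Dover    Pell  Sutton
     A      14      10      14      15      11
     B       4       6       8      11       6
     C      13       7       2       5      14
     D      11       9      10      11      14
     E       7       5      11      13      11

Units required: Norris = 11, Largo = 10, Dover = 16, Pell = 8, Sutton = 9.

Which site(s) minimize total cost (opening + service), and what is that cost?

Open B and C; minimum total cost 275.

For any fixed open set, each post office goes to its cheapest open site; total = fixed + service.
{B, C}: Norris→B 4·11=44, Largo→B 6·10=60, Dover→C 2·16=32, Pell→C 5·8=40, Sutton→B 6·9=54. Service 230; fixed 45; total 275.
{A, B, C}: service 230 + fixed 95 = 325
{B, C, E}: Norris→B 4·11=44, Largo→E 5·10=50, Dover→C 2·16=32, Pell→C 5·8=40, Sutton→B 6·9=54. Service 220; fixed 115; total 335.
{A, B, C, D, E}: Norris→B 4·11=44, Largo→E 5·10=50, Dover→C 2·16=32, Pell→C 5·8=40, Sutton→B 6·9=54. Service 220; fixed 253; total 473.
No other subset beats 275.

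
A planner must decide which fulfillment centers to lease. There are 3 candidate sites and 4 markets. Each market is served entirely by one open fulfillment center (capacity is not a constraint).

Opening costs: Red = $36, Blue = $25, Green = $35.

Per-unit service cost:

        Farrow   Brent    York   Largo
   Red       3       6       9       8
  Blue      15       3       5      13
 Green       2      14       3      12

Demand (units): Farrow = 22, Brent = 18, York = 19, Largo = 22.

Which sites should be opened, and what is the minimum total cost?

Open Red, Blue and Green; minimum total cost 427.

For any fixed open set, each market goes to its cheapest open site; total = fixed + service.
{Red, Blue, Green}: Farrow→Green 2·22=44, Brent→Blue 3·18=54, York→Green 3·19=57, Largo→Red 8·22=176. Service 331; fixed 96; total 427.
{Red, Blue}: service 391 + fixed 61 = 452
{Red, Green}: Farrow→Green 2·22=44, Brent→Red 6·18=108, York→Green 3·19=57, Largo→Red 8·22=176. Service 385; fixed 71; total 456.
{Blue}: Farrow→Blue 15·22=330, Brent→Blue 3·18=54, York→Blue 5·19=95, Largo→Blue 13·22=286. Service 765; fixed 25; total 790.
(All 7 nonempty subsets were checked; Red, Blue and Green is lowest.)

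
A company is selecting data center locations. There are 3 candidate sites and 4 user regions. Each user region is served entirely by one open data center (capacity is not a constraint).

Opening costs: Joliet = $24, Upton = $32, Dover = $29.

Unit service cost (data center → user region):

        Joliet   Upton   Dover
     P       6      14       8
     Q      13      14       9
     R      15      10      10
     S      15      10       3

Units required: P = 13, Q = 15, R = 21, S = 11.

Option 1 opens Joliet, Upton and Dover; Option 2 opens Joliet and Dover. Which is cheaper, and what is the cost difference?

Option 1: {Joliet, Upton, Dover}: P→Joliet 6·13=78, Q→Dover 9·15=135, R→Upton 10·21=210, S→Dover 3·11=33. Service 456; fixed 85; total 541.
Option 2: {Joliet, Dover}: P→Joliet 6·13=78, Q→Dover 9·15=135, R→Dover 10·21=210, S→Dover 3·11=33. Service 456; fixed 53; total 509.
Difference: |541 − 509| = 32.

Option 2 is cheaper by 32.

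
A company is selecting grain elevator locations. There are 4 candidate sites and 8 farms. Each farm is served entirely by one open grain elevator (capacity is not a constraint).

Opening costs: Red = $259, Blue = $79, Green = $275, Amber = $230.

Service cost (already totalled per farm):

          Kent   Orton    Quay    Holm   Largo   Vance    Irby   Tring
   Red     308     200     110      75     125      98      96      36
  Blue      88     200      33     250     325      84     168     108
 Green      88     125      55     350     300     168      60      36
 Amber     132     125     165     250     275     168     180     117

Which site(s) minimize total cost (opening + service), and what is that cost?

Open Red and Blue; minimum total cost 1075.

For any fixed open set, each farm goes to its cheapest open site; total = fixed + service.
{Red, Blue}: Kent→Blue 88, Orton→Red 200, Quay→Blue 33, Holm→Red 75, Largo→Red 125, Vance→Blue 84, Irby→Red 96, Tring→Red 36. Service 737; fixed 338; total 1075.
{Red, Green}: service 662 + fixed 534 = 1196
{Red, Blue, Amber}: Kent→Blue 88, Orton→Amber 125, Quay→Blue 33, Holm→Red 75, Largo→Red 125, Vance→Blue 84, Irby→Red 96, Tring→Red 36. Service 662; fixed 568; total 1230.
{Red, Blue, Green, Amber}: service 626 + fixed 843 = 1469
No other subset beats 1075.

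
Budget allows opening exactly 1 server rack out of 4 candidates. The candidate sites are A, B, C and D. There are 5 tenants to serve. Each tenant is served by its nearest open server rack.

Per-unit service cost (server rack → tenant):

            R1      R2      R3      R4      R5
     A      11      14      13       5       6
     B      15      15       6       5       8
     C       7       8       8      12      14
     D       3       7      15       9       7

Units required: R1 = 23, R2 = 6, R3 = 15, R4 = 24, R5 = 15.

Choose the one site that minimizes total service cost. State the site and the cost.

Choose D only; total service cost 657.

With exactly 1 open, each tenant uses its cheapest among the chosen.
{D}: R1→D 3·23=69, R2→D 7·6=42, R3→D 15·15=225, R4→D 9·24=216, R5→D 7·15=105. Service cost 657.
{A}: service cost 742
{B}: service cost 765
Among all 4 size-1 choices, {D} is lowest.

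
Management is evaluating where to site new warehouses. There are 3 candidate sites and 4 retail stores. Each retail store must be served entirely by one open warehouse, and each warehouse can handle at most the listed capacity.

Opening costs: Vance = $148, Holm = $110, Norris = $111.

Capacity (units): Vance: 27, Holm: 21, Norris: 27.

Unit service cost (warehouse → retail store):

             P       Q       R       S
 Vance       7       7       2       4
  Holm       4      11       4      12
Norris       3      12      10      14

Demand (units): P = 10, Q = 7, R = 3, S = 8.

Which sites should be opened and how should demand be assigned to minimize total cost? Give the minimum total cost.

Open {Vance, Norris}: P→Norris 3·10=30, Q→Vance 7·7=49, R→Vance 2·3=6, S→Vance 4·8=32.
Loads: Vance carries 18/27, Norris carries 10/27. Service 117; fixed 259; total 376.
Next best feasible plan costs 385.

Minimum total cost: 376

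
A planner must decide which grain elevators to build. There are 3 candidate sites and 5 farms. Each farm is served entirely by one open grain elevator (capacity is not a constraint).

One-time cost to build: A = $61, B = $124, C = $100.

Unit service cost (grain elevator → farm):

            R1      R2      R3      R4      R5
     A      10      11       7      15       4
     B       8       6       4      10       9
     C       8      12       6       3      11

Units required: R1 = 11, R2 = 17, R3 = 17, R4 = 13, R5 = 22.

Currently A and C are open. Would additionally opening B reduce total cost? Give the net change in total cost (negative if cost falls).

Current service cost with {A, C}: 504.
Adding B: each farm re-picks its cheapest; new service cost 385, saving 119.
Extra fixed cost: 124. Net change = 124 − 119 = 5.
(Totals: 665 → 670.)

No — net change +5 (cost rises by 5).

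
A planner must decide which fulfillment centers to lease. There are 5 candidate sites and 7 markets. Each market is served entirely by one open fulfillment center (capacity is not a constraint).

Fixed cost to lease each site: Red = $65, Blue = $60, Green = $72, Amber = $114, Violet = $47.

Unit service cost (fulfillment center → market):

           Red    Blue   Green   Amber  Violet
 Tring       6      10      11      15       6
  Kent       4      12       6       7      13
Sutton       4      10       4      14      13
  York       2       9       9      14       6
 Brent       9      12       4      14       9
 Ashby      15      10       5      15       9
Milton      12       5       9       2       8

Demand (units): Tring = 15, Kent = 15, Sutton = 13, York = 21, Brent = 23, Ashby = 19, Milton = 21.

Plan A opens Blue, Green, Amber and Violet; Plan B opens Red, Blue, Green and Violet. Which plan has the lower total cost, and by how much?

Plan A: {Blue, Green, Amber, Violet}: Tring→Violet 6·15=90, Kent→Green 6·15=90, Sutton→Green 4·13=52, York→Violet 6·21=126, Brent→Green 4·23=92, Ashby→Green 5·19=95, Milton→Amber 2·21=42. Service 587; fixed 293; total 880.
Plan B: {Red, Blue, Green, Violet}: Tring→Red 6·15=90, Kent→Red 4·15=60, Sutton→Red 4·13=52, York→Red 2·21=42, Brent→Green 4·23=92, Ashby→Green 5·19=95, Milton→Blue 5·21=105. Service 536; fixed 244; total 780.
Difference: |880 − 780| = 100.

Plan B is cheaper by 100.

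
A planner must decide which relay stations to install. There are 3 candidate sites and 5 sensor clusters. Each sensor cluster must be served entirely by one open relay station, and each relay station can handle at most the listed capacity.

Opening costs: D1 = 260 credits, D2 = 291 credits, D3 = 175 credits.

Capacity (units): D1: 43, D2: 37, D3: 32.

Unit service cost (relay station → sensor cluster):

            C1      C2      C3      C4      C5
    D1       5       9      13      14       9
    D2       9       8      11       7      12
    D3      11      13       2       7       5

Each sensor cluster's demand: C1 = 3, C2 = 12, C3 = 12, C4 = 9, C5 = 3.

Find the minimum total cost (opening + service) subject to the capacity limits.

Open {D1, D3}: C1→D1 5·3=15, C2→D1 9·12=108, C3→D3 2·12=24, C4→D3 7·9=63, C5→D3 5·3=15.
Loads: D1 carries 15/43, D3 carries 24/32. Service 225; fixed 435; total 660.
Next best feasible plan costs 672.

Minimum total cost: 660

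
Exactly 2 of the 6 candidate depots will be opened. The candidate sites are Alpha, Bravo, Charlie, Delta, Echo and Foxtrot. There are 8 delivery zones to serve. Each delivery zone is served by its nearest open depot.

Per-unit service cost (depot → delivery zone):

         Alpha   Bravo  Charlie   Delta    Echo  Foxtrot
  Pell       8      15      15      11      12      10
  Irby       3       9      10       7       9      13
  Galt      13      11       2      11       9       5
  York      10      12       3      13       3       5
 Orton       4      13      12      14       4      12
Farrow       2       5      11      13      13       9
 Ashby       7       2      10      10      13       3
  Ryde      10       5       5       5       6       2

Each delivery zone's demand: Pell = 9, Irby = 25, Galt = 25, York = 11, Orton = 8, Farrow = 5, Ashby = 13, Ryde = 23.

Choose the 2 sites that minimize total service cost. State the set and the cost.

Choose Alpha and Foxtrot; total service cost 454.

With exactly 2 open, each delivery zone uses its cheapest among the chosen.
{Alpha, Foxtrot}: Pell→Alpha 8·9=72, Irby→Alpha 3·25=75, Galt→Foxtrot 5·25=125, York→Foxtrot 5·11=55, Orton→Alpha 4·8=32, Farrow→Alpha 2·5=10, Ashby→Foxtrot 3·13=39, Ryde→Foxtrot 2·23=46. Service cost 454.
{Alpha, Charlie}: service cost 478
{Echo, Foxtrot}: service cost 635
Among all 15 size-2 choices, {Alpha, Foxtrot} is lowest.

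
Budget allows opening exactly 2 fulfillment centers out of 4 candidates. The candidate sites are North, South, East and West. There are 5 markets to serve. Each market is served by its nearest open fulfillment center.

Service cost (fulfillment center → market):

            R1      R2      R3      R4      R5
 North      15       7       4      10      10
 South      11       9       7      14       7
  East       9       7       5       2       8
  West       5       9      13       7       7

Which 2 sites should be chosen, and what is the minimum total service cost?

Choose East and West; total service cost 26.

With exactly 2 open, each market uses its cheapest among the chosen.
{East, West}: R1→West 5, R2→East 7, R3→East 5, R4→East 2, R5→West 7. Service cost 26.
{North, East}: service cost 30
{North, West}: service cost 30
Among all 6 size-2 choices, {East, West} is lowest.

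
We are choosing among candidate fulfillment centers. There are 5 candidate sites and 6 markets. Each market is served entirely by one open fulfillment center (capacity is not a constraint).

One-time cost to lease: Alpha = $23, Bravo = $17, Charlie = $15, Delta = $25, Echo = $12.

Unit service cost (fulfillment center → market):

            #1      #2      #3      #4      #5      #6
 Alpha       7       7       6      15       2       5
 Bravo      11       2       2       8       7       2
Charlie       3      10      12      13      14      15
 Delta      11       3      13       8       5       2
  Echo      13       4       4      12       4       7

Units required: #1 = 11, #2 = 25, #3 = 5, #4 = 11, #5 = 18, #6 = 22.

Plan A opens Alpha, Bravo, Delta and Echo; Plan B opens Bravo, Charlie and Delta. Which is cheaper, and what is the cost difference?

Plan A: {Alpha, Bravo, Delta, Echo}: #1→Alpha 7·11=77, #2→Bravo 2·25=50, #3→Bravo 2·5=10, #4→Bravo 8·11=88, #5→Alpha 2·18=36, #6→Bravo 2·22=44. Service 305; fixed 77; total 382.
Plan B: {Bravo, Charlie, Delta}: #1→Charlie 3·11=33, #2→Bravo 2·25=50, #3→Bravo 2·5=10, #4→Bravo 8·11=88, #5→Delta 5·18=90, #6→Bravo 2·22=44. Service 315; fixed 57; total 372.
Difference: |382 − 372| = 10.

Plan B is cheaper by 10.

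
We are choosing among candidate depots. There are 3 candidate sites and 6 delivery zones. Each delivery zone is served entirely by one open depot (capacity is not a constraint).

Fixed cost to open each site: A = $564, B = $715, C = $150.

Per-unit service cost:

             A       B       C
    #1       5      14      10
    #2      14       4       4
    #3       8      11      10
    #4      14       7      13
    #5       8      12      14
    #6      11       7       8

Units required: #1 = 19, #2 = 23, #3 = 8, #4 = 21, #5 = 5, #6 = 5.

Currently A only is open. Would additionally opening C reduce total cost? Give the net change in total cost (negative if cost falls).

Current service cost with {A}: 870.
Adding C: each delivery zone re-picks its cheapest; new service cost 604, saving 266.
Extra fixed cost: 150. Net change = 150 − 266 = -116.
(Totals: 1434 → 1318.)

Yes — net change −116 (cost falls by 116).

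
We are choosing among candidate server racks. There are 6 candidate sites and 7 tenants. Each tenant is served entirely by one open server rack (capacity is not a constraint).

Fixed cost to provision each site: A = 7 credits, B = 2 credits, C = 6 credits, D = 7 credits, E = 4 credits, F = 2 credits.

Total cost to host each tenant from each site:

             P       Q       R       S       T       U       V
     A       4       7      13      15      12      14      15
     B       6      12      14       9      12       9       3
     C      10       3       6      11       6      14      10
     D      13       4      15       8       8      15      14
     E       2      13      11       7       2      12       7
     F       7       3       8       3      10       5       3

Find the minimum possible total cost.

For any fixed open set, each tenant goes to its cheapest open site; total = fixed + service.
{E, F}: P→E 2, Q→F 3, R→F 8, S→F 3, T→E 2, U→F 5, V→F 3. Service 26; fixed 6; total 32.
{B, E, F}: service 26 + fixed 8 = 34
{C, E, F}: service 24 + fixed 12 = 36
{A, B, C, D, E, F}: P→E 2, Q→C 3, R→C 6, S→F 3, T→E 2, U→F 5, V→B 3. Service 24; fixed 28; total 52.
No other subset beats 32.

Minimum total cost: 32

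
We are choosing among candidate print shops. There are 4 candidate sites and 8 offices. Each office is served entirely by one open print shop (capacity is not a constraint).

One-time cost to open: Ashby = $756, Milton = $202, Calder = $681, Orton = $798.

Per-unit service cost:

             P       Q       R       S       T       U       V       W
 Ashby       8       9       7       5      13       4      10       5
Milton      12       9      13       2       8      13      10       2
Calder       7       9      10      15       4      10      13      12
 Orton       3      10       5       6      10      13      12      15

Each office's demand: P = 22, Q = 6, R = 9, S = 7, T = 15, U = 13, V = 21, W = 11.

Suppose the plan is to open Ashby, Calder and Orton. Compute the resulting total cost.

Total cost: 2812

Each office is assigned to its cheapest site among the open ones.
{Ashby, Calder, Orton}: P→Orton 3·22=66, Q→Ashby 9·6=54, R→Orton 5·9=45, S→Ashby 5·7=35, T→Calder 4·15=60, U→Ashby 4·13=52, V→Ashby 10·21=210, W→Ashby 5·11=55. Service 577; fixed 2235; total 2812.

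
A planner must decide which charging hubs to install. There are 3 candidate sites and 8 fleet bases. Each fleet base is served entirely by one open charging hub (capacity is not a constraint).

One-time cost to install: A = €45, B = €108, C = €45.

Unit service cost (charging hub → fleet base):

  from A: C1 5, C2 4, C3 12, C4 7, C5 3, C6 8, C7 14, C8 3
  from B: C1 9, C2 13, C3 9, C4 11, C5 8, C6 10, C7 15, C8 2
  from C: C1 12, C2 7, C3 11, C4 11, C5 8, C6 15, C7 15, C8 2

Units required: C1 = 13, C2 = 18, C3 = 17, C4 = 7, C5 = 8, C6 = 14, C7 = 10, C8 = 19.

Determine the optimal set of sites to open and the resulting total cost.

Open A only; minimum total cost 768.

For any fixed open set, each fleet base goes to its cheapest open site; total = fixed + service.
{A}: C1→A 5·13=65, C2→A 4·18=72, C3→A 12·17=204, C4→A 7·7=49, C5→A 3·8=24, C6→A 8·14=112, C7→A 14·10=140, C8→A 3·19=57. Service 723; fixed 45; total 768.
{A, C}: service 687 + fixed 90 = 777
{A, B}: service 653 + fixed 153 = 806
{A, B, C}: service 653 + fixed 198 = 851
No other subset beats 768.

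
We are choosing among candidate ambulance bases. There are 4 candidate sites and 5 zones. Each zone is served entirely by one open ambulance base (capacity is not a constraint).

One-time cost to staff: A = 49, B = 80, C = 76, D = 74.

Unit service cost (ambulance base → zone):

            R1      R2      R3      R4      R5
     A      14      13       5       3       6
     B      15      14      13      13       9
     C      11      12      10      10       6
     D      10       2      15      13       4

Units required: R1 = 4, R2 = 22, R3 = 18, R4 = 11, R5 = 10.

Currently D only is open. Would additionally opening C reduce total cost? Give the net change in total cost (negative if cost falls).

Yes — net change −47 (cost falls by 47).

Current service cost with {D}: 537.
Adding C: each zone re-picks its cheapest; new service cost 414, saving 123.
Extra fixed cost: 76. Net change = 76 − 123 = -47.
(Totals: 611 → 564.)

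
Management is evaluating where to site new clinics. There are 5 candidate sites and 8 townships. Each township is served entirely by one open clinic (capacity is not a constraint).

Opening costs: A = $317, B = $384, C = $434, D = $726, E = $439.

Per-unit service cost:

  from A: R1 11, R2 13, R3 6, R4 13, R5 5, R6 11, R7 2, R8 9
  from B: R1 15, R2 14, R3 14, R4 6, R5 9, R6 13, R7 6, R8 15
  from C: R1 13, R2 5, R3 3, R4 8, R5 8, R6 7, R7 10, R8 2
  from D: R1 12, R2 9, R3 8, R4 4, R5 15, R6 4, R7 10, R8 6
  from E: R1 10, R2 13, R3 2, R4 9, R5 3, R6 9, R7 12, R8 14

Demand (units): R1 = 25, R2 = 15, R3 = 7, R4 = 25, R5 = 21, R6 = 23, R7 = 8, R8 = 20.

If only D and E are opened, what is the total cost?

Total cost: 2019

Each township is assigned to its cheapest site among the open ones.
{D, E}: R1→E 10·25=250, R2→D 9·15=135, R3→E 2·7=14, R4→D 4·25=100, R5→E 3·21=63, R6→D 4·23=92, R7→D 10·8=80, R8→D 6·20=120. Service 854; fixed 1165; total 2019.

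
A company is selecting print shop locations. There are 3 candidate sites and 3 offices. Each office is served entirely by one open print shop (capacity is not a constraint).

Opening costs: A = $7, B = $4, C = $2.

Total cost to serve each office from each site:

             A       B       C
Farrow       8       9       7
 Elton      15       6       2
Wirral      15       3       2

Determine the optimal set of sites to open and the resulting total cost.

Open C only; minimum total cost 13.

For any fixed open set, each office goes to its cheapest open site; total = fixed + service.
{C}: Farrow→C 7, Elton→C 2, Wirral→C 2. Service 11; fixed 2; total 13.
{B, C}: Farrow→C 7, Elton→C 2, Wirral→C 2. Service 11; fixed 6; total 17.
{A, C}: service 11 + fixed 9 = 20
{A, B, C}: Farrow→C 7, Elton→C 2, Wirral→C 2. Service 11; fixed 13; total 24.
(All 7 nonempty subsets were checked; C only is lowest.)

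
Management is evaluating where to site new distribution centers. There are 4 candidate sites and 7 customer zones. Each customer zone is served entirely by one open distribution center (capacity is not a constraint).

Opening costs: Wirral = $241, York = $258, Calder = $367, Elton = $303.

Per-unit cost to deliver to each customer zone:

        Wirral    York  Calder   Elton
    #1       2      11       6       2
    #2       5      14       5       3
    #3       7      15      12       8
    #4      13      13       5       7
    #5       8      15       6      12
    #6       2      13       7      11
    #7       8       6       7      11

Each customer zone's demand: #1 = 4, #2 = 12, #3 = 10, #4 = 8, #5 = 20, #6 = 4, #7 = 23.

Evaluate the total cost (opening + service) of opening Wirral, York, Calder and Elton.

Each customer zone is assigned to its cheapest site among the open ones.
{Wirral, York, Calder, Elton}: #1→Wirral 2·4=8, #2→Elton 3·12=36, #3→Wirral 7·10=70, #4→Calder 5·8=40, #5→Calder 6·20=120, #6→Wirral 2·4=8, #7→York 6·23=138. Service 420; fixed 1169; total 1589.

Total cost: 1589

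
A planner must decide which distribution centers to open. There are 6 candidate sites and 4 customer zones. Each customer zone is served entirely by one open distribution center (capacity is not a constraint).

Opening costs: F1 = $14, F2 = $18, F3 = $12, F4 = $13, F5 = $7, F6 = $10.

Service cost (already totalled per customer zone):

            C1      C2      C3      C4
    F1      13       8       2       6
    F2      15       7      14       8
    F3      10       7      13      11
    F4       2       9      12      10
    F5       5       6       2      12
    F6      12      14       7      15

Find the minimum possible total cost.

For any fixed open set, each customer zone goes to its cheapest open site; total = fixed + service.
{F5}: C1→F5 5, C2→F5 6, C3→F5 2, C4→F5 12. Service 25; fixed 7; total 32.
{F1, F5}: service 19 + fixed 21 = 40
{F4, F5}: service 20 + fixed 20 = 40
{F1, F2, F3, F4, F5, F6}: C1→F4 2, C2→F5 6, C3→F1 2, C4→F1 6. Service 16; fixed 74; total 90.
No other subset beats 32.

Minimum total cost: 32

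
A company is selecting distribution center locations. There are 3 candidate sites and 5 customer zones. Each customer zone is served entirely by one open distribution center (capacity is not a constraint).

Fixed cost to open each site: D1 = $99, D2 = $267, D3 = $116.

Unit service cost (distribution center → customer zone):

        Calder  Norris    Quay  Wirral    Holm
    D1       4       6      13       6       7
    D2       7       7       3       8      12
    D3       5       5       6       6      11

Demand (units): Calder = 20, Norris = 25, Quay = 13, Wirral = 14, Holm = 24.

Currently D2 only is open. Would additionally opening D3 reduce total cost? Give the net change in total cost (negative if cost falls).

Yes — net change −26 (cost falls by 26).

Current service cost with {D2}: 754.
Adding D3: each customer zone re-picks its cheapest; new service cost 612, saving 142.
Extra fixed cost: 116. Net change = 116 − 142 = -26.
(Totals: 1021 → 995.)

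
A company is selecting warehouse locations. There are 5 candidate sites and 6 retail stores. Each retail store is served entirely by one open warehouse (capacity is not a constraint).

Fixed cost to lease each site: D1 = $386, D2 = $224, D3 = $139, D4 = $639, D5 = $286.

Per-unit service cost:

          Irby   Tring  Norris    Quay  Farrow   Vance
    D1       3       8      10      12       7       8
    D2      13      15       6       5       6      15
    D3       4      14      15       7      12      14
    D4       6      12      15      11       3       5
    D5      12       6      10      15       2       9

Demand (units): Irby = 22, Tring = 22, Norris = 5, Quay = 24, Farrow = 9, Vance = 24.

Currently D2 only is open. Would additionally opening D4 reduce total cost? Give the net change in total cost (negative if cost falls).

Current service cost with {D2}: 1180.
Adding D4: each retail store re-picks its cheapest; new service cost 693, saving 487.
Extra fixed cost: 639. Net change = 639 − 487 = 152.
(Totals: 1404 → 1556.)

No — net change +152 (cost rises by 152).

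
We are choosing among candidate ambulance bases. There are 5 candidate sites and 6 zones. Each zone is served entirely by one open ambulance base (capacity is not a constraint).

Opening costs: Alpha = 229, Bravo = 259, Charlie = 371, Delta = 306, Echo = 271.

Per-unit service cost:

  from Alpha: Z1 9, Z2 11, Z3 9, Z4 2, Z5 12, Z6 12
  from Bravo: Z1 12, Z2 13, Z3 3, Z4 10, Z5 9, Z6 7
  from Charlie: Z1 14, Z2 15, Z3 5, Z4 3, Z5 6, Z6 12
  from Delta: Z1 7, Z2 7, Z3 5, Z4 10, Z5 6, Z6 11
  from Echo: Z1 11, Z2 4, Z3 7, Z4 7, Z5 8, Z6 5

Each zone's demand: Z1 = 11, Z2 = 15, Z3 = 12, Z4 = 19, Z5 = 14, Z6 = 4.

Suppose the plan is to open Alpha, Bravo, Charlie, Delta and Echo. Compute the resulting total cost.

Total cost: 1751

Each zone is assigned to its cheapest site among the open ones.
{Alpha, Bravo, Charlie, Delta, Echo}: Z1→Delta 7·11=77, Z2→Echo 4·15=60, Z3→Bravo 3·12=36, Z4→Alpha 2·19=38, Z5→Charlie 6·14=84, Z6→Echo 5·4=20. Service 315; fixed 1436; total 1751.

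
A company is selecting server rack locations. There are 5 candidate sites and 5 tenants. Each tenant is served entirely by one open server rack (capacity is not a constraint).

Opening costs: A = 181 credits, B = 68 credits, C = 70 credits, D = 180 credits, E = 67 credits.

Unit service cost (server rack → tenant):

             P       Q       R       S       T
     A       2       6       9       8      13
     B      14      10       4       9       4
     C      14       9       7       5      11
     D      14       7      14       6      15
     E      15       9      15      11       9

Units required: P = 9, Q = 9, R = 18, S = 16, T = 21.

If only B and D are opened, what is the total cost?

Each tenant is assigned to its cheapest site among the open ones.
{B, D}: P→B 14·9=126, Q→D 7·9=63, R→B 4·18=72, S→D 6·16=96, T→B 4·21=84. Service 441; fixed 248; total 689.

Total cost: 689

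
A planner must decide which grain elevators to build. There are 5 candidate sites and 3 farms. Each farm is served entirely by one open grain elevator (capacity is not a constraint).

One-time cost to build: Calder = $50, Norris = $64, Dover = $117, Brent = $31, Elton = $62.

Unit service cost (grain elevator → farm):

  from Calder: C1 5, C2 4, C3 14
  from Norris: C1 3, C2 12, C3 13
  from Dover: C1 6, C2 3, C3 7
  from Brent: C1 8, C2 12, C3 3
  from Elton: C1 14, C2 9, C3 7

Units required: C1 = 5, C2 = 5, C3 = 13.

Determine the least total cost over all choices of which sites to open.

For any fixed open set, each farm goes to its cheapest open site; total = fixed + service.
{Calder, Brent}: C1→Calder 5·5=25, C2→Calder 4·5=20, C3→Brent 3·13=39. Service 84; fixed 81; total 165.
{Brent}: service 139 + fixed 31 = 170
{Norris, Brent}: service 114 + fixed 95 = 209
{Calder, Norris, Dover, Brent, Elton}: service 69 + fixed 324 = 393
No other subset beats 165.

Minimum total cost: 165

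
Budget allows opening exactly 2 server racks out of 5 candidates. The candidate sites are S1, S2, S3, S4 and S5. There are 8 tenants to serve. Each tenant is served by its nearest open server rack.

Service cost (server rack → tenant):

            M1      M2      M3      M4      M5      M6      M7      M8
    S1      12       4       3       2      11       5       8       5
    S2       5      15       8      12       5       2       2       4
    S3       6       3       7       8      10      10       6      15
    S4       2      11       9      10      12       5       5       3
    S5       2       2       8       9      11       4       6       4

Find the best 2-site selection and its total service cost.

Choose S1 and S2; total service cost 27.

With exactly 2 open, each tenant uses its cheapest among the chosen.
{S1, S2}: M1→S2 5, M2→S1 4, M3→S1 3, M4→S1 2, M5→S2 5, M6→S2 2, M7→S2 2, M8→S2 4. Service cost 27.
{S1, S5}: service cost 34
{S2, S5}: service cost 34
Among all 10 size-2 choices, {S1, S2} is lowest.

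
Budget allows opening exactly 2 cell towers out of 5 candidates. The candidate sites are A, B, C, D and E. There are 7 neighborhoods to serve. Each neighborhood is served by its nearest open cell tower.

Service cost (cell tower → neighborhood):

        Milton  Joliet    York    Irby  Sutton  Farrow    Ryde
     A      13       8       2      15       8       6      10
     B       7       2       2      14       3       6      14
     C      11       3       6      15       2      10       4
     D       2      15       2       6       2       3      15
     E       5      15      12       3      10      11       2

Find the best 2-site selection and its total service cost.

With exactly 2 open, each neighborhood uses its cheapest among the chosen.
{C, D}: Milton→D 2, Joliet→C 3, York→D 2, Irby→D 6, Sutton→C 2, Farrow→D 3, Ryde→C 4. Service cost 22.
{B, E}: service cost 23
{D, E}: service cost 29
Among all 10 size-2 choices, {C, D} is lowest.

Choose C and D; total service cost 22.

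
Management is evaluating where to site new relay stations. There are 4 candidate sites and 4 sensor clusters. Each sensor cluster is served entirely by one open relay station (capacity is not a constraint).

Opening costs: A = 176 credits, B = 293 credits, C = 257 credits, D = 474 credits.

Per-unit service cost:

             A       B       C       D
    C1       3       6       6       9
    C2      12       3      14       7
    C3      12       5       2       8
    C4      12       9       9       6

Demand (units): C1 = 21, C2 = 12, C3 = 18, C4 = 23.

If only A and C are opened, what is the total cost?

Total cost: 883

Each sensor cluster is assigned to its cheapest site among the open ones.
{A, C}: C1→A 3·21=63, C2→A 12·12=144, C3→C 2·18=36, C4→C 9·23=207. Service 450; fixed 433; total 883.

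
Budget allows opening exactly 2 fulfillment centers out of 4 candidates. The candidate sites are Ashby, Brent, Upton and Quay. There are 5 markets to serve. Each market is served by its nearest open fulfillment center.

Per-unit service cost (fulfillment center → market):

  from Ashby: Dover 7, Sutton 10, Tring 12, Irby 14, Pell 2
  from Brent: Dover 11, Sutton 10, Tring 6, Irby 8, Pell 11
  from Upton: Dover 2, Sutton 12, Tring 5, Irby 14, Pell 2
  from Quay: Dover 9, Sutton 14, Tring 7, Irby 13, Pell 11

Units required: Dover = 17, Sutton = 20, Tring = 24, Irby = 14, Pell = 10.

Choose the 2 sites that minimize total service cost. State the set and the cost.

Choose Brent and Upton; total service cost 486.

With exactly 2 open, each market uses its cheapest among the chosen.
{Brent, Upton}: Dover→Upton 2·17=34, Sutton→Brent 10·20=200, Tring→Upton 5·24=120, Irby→Brent 8·14=112, Pell→Upton 2·10=20. Service cost 486.
{Ashby, Upton}: service cost 570
{Ashby, Brent}: service cost 595
Among all 6 size-2 choices, {Brent, Upton} is lowest.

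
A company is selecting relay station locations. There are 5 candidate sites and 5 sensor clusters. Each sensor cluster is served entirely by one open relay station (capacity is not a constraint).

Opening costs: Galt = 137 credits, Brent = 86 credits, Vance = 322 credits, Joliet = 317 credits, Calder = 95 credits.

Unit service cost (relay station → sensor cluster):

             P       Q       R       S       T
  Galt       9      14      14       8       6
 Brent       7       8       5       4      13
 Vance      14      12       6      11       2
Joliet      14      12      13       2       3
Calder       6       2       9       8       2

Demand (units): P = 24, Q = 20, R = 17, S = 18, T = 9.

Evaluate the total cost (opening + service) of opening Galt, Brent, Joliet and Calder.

Each sensor cluster is assigned to its cheapest site among the open ones.
{Galt, Brent, Joliet, Calder}: P→Calder 6·24=144, Q→Calder 2·20=40, R→Brent 5·17=85, S→Joliet 2·18=36, T→Calder 2·9=18. Service 323; fixed 635; total 958.

Total cost: 958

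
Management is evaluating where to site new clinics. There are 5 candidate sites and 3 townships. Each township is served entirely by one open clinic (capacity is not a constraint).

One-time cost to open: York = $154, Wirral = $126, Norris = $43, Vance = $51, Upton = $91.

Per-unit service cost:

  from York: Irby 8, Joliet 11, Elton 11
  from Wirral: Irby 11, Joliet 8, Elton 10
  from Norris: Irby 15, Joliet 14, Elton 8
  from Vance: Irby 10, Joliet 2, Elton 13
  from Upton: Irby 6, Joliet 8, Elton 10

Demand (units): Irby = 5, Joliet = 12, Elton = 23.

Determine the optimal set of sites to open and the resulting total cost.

Open Norris and Vance; minimum total cost 352.

For any fixed open set, each township goes to its cheapest open site; total = fixed + service.
{Norris, Vance}: Irby→Vance 10·5=50, Joliet→Vance 2·12=24, Elton→Norris 8·23=184. Service 258; fixed 94; total 352.
{Norris, Vance, Upton}: service 238 + fixed 185 = 423
{Vance}: service 373 + fixed 51 = 424
{York, Wirral, Norris, Vance, Upton}: service 238 + fixed 465 = 703
No other subset beats 352.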